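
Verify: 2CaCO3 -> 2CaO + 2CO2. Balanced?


Equation: 2CaCO3 -> 2CaO + 2CO2
Check atoms: C: 2=2, Ca: 2=2, O: 6=6
Balanced

Yes, balanced


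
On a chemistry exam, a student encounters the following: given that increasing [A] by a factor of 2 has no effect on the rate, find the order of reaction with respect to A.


rate ∝ [A]^n
rate ∝ [A]^0
Order in A: 0

0


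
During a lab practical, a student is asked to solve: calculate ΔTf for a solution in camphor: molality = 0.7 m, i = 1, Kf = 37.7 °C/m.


ΔTf = Kf × m × i
= 37.7 × 0.7 × 1
= 26.39 °C

26.39 °C


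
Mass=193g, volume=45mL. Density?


ρ = mass/volume
= 193/45
= 4.289 g/mL

4.289 g/mL


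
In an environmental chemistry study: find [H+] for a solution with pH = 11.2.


[H+] = 10^(-pH) = 10^(-11.2)
= 6.31×10^-12 M

6.31×10^-12 M


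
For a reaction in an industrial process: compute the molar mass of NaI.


M(NaI) = 1×22.99 + 1×126.9
= 22.99 + 126.9
= 149.89 g/mol

149.89 g/mol


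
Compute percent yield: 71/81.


% yield = actual/theoretical × 100
= 71/81 × 100
= 87.65%

87.65%


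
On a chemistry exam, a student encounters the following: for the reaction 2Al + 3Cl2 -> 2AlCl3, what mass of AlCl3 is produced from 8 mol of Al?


Mole ratio AlCl3:Al = 2:2
n(AlCl3) = 8 × 2/2 = 8.000 mol
mass = 8.000 × 133.33 = 1066.64 g

1066.64 g


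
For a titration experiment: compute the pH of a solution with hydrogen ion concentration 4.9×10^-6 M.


pH = -log10([H+]) = -log10(4.9×10^-6)
= 6 - log10(4.9)
= 6 - 0.69
= 5.31

5.31


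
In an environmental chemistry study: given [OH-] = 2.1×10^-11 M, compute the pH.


pOH = -log10([OH-]) = -log10(2.1×10^-11)
= 11 - log10(2.1) = 10.68
pH = 14 - pOH = 14 - 10.68 = 3.32

3.32


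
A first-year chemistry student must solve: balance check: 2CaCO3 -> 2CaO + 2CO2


Equation: 2CaCO3 -> 2CaO + 2CO2
Check atoms: C: 2=2, Ca: 2=2, O: 6=6
Balanced

Yes, balanced


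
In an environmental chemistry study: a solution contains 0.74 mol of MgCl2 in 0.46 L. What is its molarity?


M = n/V = 0.74/0.46 = 1.609 mol/L

1.609 M


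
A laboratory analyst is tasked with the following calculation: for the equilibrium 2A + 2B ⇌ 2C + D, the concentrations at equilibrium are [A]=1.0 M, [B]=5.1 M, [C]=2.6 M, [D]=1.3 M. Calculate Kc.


Kc = [C]^2[D]/([A]^2[B]^2)
= (2.6^2 × 1.3^1)/(1.0^2 × 5.1^2)
= 8.788/26.01
= 0.3379

0.3379


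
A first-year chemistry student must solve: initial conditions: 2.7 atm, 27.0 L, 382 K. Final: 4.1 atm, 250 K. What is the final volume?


P1V1/T1 = P2V2/T2
V2 = P1V1T2/(T1P2)
= 2.7×27.0×250/(382×4.1)
= 11.636 L

11.636 L


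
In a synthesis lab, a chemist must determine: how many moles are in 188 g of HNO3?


M(HNO3) = 63.02 g/mol
n = mass/M = 188/63.02 = 2.9832 mol

2.9832 mol


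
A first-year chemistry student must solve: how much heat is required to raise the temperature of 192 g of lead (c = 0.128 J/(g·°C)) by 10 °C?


q = mcΔT = 192 × 0.128 × 10
= 245.76 J

245.76 J


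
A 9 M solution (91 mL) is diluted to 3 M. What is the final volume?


C1V1 = C2V2
9 × 91 = 3 × V2
V2 = 819/3 = 273.0 mL

273.0 mL


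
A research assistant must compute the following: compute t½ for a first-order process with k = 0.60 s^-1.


t½ = ln2/k = 0.693147/(0.60 s^-1)
= 1.155 s

1.155 s


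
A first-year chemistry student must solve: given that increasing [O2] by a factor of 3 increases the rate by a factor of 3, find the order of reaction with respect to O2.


rate ∝ [O2]^n
3^n = 3 → n = 1
Order in O2: 1

1


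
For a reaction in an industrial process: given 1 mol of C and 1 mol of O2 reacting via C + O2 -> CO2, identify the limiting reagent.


Mole ratio available / coefficient:
  C: 1/1 = 1.000
  O2: 1/1 = 1.000
Smaller ratio is limiting.

neither (stoichiometric); C and O2 are fully consumed


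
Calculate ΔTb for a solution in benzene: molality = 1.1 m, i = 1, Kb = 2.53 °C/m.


ΔTb = Kb × m × i
= 2.53 × 1.1 × 1
= 2.783 °C

2.783 °C


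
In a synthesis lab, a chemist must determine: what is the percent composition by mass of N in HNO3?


M(HNO3) = 1×1.008 + 1×14.01 + 3×16.0 = 63.018 g/mol
Mass of N = 1 × 14.01 = 14.01 g/mol
% N = 14.01/63.018 × 100 = 22.23%

22.23%


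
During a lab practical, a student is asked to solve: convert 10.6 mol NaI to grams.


M(NaI) = 149.89 g/mol
mass = n × M = 10.6 × 149.89 = 1588.83 g

1588.83 g


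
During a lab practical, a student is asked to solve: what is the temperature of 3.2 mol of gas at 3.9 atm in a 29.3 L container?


PV = nRT  (R = 0.08206 L·atm/(mol·K))
T = PV/(nR) = 3.9×29.3/(3.2×0.08206)
= 114.27/0.262592
= 435.16 K

435.16 K


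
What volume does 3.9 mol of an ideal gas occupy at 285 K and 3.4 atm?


PV = nRT  (R = 0.08206 L·atm/(mol·K))
V = nRT/P = 3.9×0.08206×285/3.4
= 26.826 L

26.826 L


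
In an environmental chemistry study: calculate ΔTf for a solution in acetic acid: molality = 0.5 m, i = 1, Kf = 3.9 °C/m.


ΔTf = Kf × m × i
= 3.9 × 0.5 × 1
= 1.95 °C

1.95 °C


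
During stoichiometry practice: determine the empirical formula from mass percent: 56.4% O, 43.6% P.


Assume 100 g sample. Moles of each element:
  O: 56.4/16.0 = 3.525 mol
  P: 43.6/30.97 = 1.408 mol
Divide by smallest (1.408):
  O: 3.525/1.408 = 2.5
  P: 1.408/1.408 = 1.0
Multiply all ratios by 2 to obtain whole numbers.
Empirical formula: P2O5

P2O5


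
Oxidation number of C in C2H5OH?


2x + 6(+1) + (-2) = 0, so x = -2
Oxidation number: -2

-2


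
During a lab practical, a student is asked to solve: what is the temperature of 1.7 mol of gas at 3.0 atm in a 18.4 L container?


PV = nRT  (R = 0.08206 L·atm/(mol·K))
T = PV/(nR) = 3.0×18.4/(1.7×0.08206)
= 55.20/0.139502
= 395.69 K

395.69 K


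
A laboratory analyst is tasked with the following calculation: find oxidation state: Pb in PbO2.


x + 2(-2) = 0, so x = +4
Oxidation number: +4

+4


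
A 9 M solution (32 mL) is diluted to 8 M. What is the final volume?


C1V1 = C2V2
9 × 32 = 8 × V2
V2 = 288/8 = 36.0 mL

36.0 mL


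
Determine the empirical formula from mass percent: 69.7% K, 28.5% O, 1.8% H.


Assume 100 g sample. Moles of each element:
  K: 69.7/39.1 = 1.783 mol
  O: 28.5/16.0 = 1.781 mol
  H: 1.8/1.008 = 1.786 mol
Divide by smallest (1.781):
  K: 1.783/1.781 = 1.0
  O: 1.781/1.781 = 1.0
  H: 1.786/1.781 = 1.0
Empirical formula: KOH

KOH


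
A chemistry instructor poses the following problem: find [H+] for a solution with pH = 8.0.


[H+] = 10^(-pH) = 10^(-8.0)
= 1.0×10^-8 M

1.0×10^-8 M


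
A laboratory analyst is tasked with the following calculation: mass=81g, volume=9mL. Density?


ρ = mass/volume
= 81/9
= 9.0 g/mL

9.0 g/mL


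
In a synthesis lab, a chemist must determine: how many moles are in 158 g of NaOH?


M(NaOH) = 40.0 g/mol
n = mass/M = 158/40.0 = 3.95 mol

3.95 mol


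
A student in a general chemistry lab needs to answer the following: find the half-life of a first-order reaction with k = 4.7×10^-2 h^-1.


t½ = ln2/k = 0.693147/(4.7×10^-2 h^-1)
= 14.75 h

14.75 h


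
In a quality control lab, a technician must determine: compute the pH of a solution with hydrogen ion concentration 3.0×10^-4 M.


pH = -log10([H+]) = -log10(3.0×10^-4)
= 4 - log10(3.0)
= 4 - 0.48
= 3.52

3.52


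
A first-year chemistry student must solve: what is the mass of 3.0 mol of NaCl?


M(NaCl) = 58.44 g/mol
mass = n × M = 3.0 × 58.44 = 175.32 g

175.32 g


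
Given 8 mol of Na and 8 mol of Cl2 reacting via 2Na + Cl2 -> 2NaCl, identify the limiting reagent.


Mole ratio available / coefficient:
  Na: 8/2 = 4.000
  Cl2: 8/1 = 8.000
Smaller ratio is limiting.

Na


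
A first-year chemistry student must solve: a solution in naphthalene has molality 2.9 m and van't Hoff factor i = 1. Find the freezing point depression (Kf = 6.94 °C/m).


ΔTf = Kf × m × i
= 6.94 × 2.9 × 1
= 20.126 °C

20.126 °C


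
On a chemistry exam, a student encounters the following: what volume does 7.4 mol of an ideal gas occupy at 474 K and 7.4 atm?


PV = nRT  (R = 0.08206 L·atm/(mol·K))
V = nRT/P = 7.4×0.08206×474/7.4
= 38.896 L

38.896 L


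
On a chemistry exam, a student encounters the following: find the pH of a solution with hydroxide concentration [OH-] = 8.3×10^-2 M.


pOH = -log10([OH-]) = -log10(8.3×10^-2)
= 2 - log10(8.3) = 1.08
pH = 14 - pOH = 14 - 1.08 = 12.92

12.92


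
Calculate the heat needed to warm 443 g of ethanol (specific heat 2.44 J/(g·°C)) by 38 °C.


q = mcΔT = 443 × 2.44 × 38
= 41074.96 J

41074.96 J


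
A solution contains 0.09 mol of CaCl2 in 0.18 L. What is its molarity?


M = n/V = 0.09/0.18 = 0.500 mol/L

0.500 M


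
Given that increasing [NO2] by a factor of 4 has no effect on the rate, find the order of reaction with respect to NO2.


rate ∝ [NO2]^n
rate ∝ [NO2]^0
Order in NO2: 0

0


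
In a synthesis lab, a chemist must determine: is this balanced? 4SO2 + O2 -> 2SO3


Equation: 4SO2 + O2 -> 2SO3
Check atoms: O: 10≠6, S: 4≠2
Not balanced

No, not balanced


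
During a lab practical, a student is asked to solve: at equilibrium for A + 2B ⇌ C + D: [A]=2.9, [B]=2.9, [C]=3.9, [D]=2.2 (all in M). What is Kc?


Kc = [C][D]/([A][B]^2)
= (3.9^1 × 2.2^1)/(2.9^1 × 2.9^2)
= 8.58/24.389
= 0.3518

0.3518


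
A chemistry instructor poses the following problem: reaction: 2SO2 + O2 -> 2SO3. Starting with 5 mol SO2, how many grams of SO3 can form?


Mole ratio SO3:SO2 = 2:2
n(SO3) = 5 × 2/2 = 5.000 mol
mass = 5.000 × 80.07 = 400.35 g

400.35 g


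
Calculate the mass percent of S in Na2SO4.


M(Na2SO4) = 2×22.99 + 1×32.07 + 4×16.0 = 142.05 g/mol
Mass of S = 1 × 32.07 = 32.07 g/mol
% S = 32.07/142.05 × 100 = 22.58%

22.58%


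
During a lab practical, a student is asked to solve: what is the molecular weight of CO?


M(CO) = 1×12.01 + 1×16.0
= 12.01 + 16.0
= 28.01 g/mol

28.01 g/mol


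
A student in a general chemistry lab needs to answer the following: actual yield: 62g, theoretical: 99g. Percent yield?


% yield = actual/theoretical × 100
= 62/99 × 100
= 62.63%

62.63%


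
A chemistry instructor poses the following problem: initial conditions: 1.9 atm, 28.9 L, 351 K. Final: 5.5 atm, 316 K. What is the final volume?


P1V1/T1 = P2V2/T2
V2 = P1V1T2/(T1P2)
= 1.9×28.9×316/(351×5.5)
= 8.988 L

8.988 L


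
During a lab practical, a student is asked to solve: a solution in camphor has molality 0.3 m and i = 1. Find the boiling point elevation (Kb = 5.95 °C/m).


ΔTb = Kb × m × i
= 5.95 × 0.3 × 1
= 1.785 °C

1.785 °C


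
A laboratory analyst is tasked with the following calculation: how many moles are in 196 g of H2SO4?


M(H2SO4) = 98.09 g/mol
n = mass/M = 196/98.09 = 1.9982 mol

1.9982 mol


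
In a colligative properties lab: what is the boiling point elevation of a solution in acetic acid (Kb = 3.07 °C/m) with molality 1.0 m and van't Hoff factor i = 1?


ΔTb = Kb × m × i
= 3.07 × 1.0 × 1
= 3.07 °C

3.07 °C


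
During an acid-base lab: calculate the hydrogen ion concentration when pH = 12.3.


[H+] = 10^(-pH) = 10^(-12.3)
= 5.01×10^-13 M

5.01×10^-13 M


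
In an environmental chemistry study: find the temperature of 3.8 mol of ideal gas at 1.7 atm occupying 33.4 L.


PV = nRT  (R = 0.08206 L·atm/(mol·K))
T = PV/(nR) = 1.7×33.4/(3.8×0.08206)
= 56.78/0.311828
= 182.09 K

182.09 K


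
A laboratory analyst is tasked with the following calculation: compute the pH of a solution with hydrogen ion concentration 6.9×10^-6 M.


pH = -log10([H+]) = -log10(6.9×10^-6)
= 6 - log10(6.9)
= 6 - 0.84
= 5.16

5.16


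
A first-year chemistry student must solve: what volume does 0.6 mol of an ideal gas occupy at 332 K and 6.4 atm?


PV = nRT  (R = 0.08206 L·atm/(mol·K))
V = nRT/P = 0.6×0.08206×332/6.4
= 2.554 L

2.554 L


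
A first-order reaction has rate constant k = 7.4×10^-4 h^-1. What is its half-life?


t½ = ln2/k = 0.693147/(7.4×10^-4 h^-1)
= 936.7 h

936.7 h


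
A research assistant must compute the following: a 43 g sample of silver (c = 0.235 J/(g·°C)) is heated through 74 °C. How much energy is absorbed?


q = mcΔT = 43 × 0.235 × 74
= 747.77 J

747.77 J


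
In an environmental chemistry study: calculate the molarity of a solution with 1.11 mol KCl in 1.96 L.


M = n/V = 1.11/1.96 = 0.566 mol/L

0.566 M


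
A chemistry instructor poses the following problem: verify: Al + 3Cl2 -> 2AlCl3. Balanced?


Equation: Al + 3Cl2 -> 2AlCl3
Check atoms: Al: 1≠2, Cl: 6=6
Not balanced

No, not balanced


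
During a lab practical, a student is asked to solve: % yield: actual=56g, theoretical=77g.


% yield = actual/theoretical × 100
= 56/77 × 100
= 72.73%

72.73%


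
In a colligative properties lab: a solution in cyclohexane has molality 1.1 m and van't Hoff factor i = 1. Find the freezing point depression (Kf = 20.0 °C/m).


ΔTf = Kf × m × i
= 20.0 × 1.1 × 1
= 22.0 °C

22.0 °C


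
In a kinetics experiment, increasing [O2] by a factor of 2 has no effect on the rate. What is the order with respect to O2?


rate ∝ [O2]^n
rate ∝ [O2]^0
Order in O2: 0

0


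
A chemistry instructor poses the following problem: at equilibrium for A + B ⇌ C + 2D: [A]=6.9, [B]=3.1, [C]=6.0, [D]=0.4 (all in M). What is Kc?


Kc = [C][D]^2/([A][B])
= (6.0^1 × 0.4^2)/(6.9^1 × 3.1^1)
= 0.96/21.39
= 0.04488

0.04488


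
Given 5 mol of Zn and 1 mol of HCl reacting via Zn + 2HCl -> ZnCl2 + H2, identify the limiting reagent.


Mole ratio available / coefficient:
  Zn: 5/1 = 5.000
  HCl: 1/2 = 0.500
Smaller ratio is limiting.

HCl


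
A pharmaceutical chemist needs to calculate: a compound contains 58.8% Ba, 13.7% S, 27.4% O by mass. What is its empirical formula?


Assume 100 g sample. Moles of each element:
  Ba: 58.8/137.33 = 0.428 mol
  S: 13.7/32.07 = 0.427 mol
  O: 27.4/16.0 = 1.712 mol
Divide by smallest (0.427):
  Ba: 0.428/0.427 = 1.0
  S: 0.427/0.427 = 1.0
  O: 1.712/0.427 = 4.01
Empirical formula: BaSO4

BaSO4


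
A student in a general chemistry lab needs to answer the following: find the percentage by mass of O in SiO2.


M(SiO2) = 1×28.09 + 2×16.0 = 60.09 g/mol
Mass of O = 2 × 16.0 = 32.00 g/mol
% O = 32.00/60.09 × 100 = 53.25%

53.25%


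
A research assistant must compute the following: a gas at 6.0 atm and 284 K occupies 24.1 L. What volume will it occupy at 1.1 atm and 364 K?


P1V1/T1 = P2V2/T2
V2 = P1V1T2/(T1P2)
= 6.0×24.1×364/(284×1.1)
= 168.484 L

168.484 L


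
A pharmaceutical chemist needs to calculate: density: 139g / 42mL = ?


ρ = mass/volume
= 139/42
= 3.31 g/mL

3.31 g/mL


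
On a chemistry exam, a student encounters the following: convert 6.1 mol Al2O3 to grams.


M(Al2O3) = 101.96 g/mol
mass = n × M = 6.1 × 101.96 = 621.96 g

621.96 g


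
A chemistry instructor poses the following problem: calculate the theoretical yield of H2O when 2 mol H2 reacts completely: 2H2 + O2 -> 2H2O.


Mole ratio H2O:H2 = 2:2
n(H2O) = 2 × 2/2 = 2.000 mol
mass = 2.000 × 18.02 = 36.04 g

36.04 g


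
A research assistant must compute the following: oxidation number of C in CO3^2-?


x + 3(-2) = -2, so x = +4
Oxidation number: +4

+4


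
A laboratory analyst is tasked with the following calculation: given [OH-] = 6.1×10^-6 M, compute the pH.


pOH = -log10([OH-]) = -log10(6.1×10^-6)
= 6 - log10(6.1) = 5.21
pH = 14 - pOH = 14 - 5.21 = 8.79

8.79


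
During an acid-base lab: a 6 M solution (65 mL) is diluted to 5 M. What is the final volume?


C1V1 = C2V2
6 × 65 = 5 × V2
V2 = 390/5 = 78.0 mL

78.0 mL


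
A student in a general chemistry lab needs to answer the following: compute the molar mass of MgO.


M(MgO) = 1×24.31 + 1×16.0
= 24.31 + 16.0
= 40.31 g/mol

40.31 g/mol


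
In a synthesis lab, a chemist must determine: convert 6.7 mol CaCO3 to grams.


M(CaCO3) = 100.09 g/mol
mass = n × M = 6.7 × 100.09 = 670.60 g

670.60 g


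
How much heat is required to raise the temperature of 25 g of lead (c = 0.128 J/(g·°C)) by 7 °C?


q = mcΔT = 25 × 0.128 × 7
= 22.40 J

22.40 J


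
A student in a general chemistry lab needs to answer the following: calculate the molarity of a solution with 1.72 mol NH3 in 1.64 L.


M = n/V = 1.72/1.64 = 1.049 mol/L

1.049 M


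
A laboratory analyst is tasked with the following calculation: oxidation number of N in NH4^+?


x + 4(+1) = +1, so x = -3
Oxidation number: -3

-3


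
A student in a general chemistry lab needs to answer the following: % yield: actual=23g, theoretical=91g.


% yield = actual/theoretical × 100
= 23/91 × 100
= 25.27%

25.27%


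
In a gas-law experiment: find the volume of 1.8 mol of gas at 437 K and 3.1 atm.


PV = nRT  (R = 0.08206 L·atm/(mol·K))
V = nRT/P = 1.8×0.08206×437/3.1
= 20.822 L

20.822 L


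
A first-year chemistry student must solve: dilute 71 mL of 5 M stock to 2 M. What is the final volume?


C1V1 = C2V2
5 × 71 = 2 × V2
V2 = 355/2 = 177.5 mL

177.5 mL


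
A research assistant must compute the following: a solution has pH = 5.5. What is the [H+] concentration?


[H+] = 10^(-pH) = 10^(-5.5)
= 3.16×10^-6 M

3.16×10^-6 M


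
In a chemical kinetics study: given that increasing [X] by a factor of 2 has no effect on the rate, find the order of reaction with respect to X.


rate ∝ [X]^n
rate ∝ [X]^0
Order in X: 0

0


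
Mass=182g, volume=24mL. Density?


ρ = mass/volume
= 182/24
= 7.583 g/mL

7.583 g/mL


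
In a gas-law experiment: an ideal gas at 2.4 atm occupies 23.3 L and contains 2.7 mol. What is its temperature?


PV = nRT  (R = 0.08206 L·atm/(mol·K))
T = PV/(nR) = 2.4×23.3/(2.7×0.08206)
= 55.92/0.221562
= 252.39 K

252.39 K


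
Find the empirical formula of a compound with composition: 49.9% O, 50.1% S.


Assume 100 g sample. Moles of each element:
  O: 49.9/16.0 = 3.119 mol
  S: 50.1/32.07 = 1.562 mol
Divide by smallest (1.562):
  O: 3.119/1.562 = 2.0
  S: 1.562/1.562 = 1.0
Empirical formula: SO2

SO2


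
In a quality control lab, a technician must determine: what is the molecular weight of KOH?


M(KOH) = 1×39.1 + 1×16.0 + 1×1.008
= 39.1 + 16.0 + 1.01
= 56.11 g/mol

56.11 g/mol


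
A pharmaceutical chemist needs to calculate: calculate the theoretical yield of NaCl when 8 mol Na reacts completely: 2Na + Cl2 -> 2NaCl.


Mole ratio NaCl:Na = 2:2
n(NaCl) = 8 × 2/2 = 8.000 mol
mass = 8.000 × 58.44 = 467.52 g

467.52 g


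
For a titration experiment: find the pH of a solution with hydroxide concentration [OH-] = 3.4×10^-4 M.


pOH = -log10([OH-]) = -log10(3.4×10^-4)
= 4 - log10(3.4) = 3.47
pH = 14 - pOH = 14 - 3.47 = 10.53

10.53


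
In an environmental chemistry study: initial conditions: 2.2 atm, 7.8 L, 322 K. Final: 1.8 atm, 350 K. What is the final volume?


P1V1/T1 = P2V2/T2
V2 = P1V1T2/(T1P2)
= 2.2×7.8×350/(322×1.8)
= 10.362 L

10.362 L


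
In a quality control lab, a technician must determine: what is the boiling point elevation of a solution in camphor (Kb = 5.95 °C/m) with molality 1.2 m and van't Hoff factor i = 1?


ΔTb = Kb × m × i
= 5.95 × 1.2 × 1
= 7.14 °C

7.14 °C


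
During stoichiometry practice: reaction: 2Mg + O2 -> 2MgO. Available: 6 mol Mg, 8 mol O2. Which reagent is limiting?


Mole ratio available / coefficient:
  Mg: 6/2 = 3.000
  O2: 8/1 = 8.000
Smaller ratio is limiting.

Mg


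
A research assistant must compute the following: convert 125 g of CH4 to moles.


M(CH4) = 16.04 g/mol
n = mass/M = 125/16.04 = 7.793 mol

7.793 mol


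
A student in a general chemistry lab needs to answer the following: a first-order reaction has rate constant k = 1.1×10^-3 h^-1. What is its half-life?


t½ = ln2/k = 0.693147/(1.1×10^-3 h^-1)
= 630.1 h

630.1 h


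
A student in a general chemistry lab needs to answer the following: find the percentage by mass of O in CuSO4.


M(CuSO4) = 1×63.55 + 1×32.07 + 4×16.0 = 159.62 g/mol
Mass of O = 4 × 16.0 = 64.00 g/mol
% O = 64.00/159.62 × 100 = 40.10%

40.10%


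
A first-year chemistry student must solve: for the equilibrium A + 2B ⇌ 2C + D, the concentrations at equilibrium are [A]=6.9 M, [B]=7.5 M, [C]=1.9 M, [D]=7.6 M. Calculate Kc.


Kc = [C]^2[D]/([A][B]^2)
= (1.9^2 × 7.6^1)/(6.9^1 × 7.5^2)
= 27.436/388.125
= 0.07069

0.07069


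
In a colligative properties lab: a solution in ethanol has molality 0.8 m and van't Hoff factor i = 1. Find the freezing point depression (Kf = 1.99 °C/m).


ΔTf = Kf × m × i
= 1.99 × 0.8 × 1
= 1.592 °C

1.592 °C


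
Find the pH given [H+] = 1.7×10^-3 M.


pH = -log10([H+]) = -log10(1.7×10^-3)
= 3 - log10(1.7)
= 3 - 0.23
= 2.77

2.77


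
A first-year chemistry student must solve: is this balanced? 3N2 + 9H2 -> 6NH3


Equation: 3N2 + 9H2 -> 6NH3
Check atoms: H: 18=18, N: 6=6
Balanced

Yes, balanced


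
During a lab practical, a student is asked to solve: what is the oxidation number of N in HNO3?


(+1) + x + 3(-2) = 0, so x = +5
Oxidation number: +5

+5


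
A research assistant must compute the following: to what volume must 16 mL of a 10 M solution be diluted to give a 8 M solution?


C1V1 = C2V2
10 × 16 = 8 × V2
V2 = 160/8 = 20.0 mL

20.0 mL


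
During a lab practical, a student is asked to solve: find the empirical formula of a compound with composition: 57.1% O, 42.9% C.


Assume 100 g sample. Moles of each element:
  O: 57.1/16.0 = 3.569 mol
  C: 42.9/12.01 = 3.572 mol
Divide by smallest (3.569):
  O: 3.569/3.569 = 1.0
  C: 3.572/3.569 = 1.0
Empirical formula: CO

CO


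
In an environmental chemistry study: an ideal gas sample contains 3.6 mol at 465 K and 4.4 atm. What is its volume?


PV = nRT  (R = 0.08206 L·atm/(mol·K))
V = nRT/P = 3.6×0.08206×465/4.4
= 31.22 L

31.22 L


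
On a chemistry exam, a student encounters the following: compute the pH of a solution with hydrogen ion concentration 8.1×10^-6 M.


pH = -log10([H+]) = -log10(8.1×10^-6)
= 6 - log10(8.1)
= 6 - 0.91
= 5.09

5.09


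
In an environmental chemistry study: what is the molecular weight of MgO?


M(MgO) = 1×24.31 + 1×16.0
= 24.31 + 16.0
= 40.31 g/mol

40.31 g/mol


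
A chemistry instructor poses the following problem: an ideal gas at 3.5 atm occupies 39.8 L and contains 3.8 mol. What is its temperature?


PV = nRT  (R = 0.08206 L·atm/(mol·K))
T = PV/(nR) = 3.5×39.8/(3.8×0.08206)
= 139.30/0.311828
= 446.72 K

446.72 K


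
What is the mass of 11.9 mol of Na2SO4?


M(Na2SO4) = 142.05 g/mol
mass = n × M = 11.9 × 142.05 = 1690.40 g

1690.40 g


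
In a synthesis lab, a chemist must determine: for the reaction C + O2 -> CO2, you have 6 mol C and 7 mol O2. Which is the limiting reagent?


Mole ratio available / coefficient:
  C: 6/1 = 6.000
  O2: 7/1 = 7.000
Smaller ratio is limiting.

C


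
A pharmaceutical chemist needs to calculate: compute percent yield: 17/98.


% yield = actual/theoretical × 100
= 17/98 × 100
= 17.35%

17.35%


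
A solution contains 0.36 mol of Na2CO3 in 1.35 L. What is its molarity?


M = n/V = 0.36/1.35 = 0.267 mol/L

0.267 M


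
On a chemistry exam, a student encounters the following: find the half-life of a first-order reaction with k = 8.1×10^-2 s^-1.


t½ = ln2/k = 0.693147/(8.1×10^-2 s^-1)
= 8.557 s

8.557 s


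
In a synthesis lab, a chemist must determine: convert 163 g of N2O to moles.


M(N2O) = 44.02 g/mol
n = mass/M = 163/44.02 = 3.7029 mol

3.7029 mol


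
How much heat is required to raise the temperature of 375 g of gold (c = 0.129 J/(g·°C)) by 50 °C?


q = mcΔT = 375 × 0.129 × 50
= 2418.75 J

2418.75 J


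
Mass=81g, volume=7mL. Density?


ρ = mass/volume
= 81/7
= 11.571 g/mL

11.571 g/mL


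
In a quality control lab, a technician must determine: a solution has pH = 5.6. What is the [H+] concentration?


[H+] = 10^(-pH) = 10^(-5.6)
= 2.51×10^-6 M

2.51×10^-6 M


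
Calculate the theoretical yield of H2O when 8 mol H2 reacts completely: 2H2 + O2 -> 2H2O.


Mole ratio H2O:H2 = 2:2
n(H2O) = 8 × 2/2 = 8.000 mol
mass = 8.000 × 18.02 = 144.16 g

144.16 g


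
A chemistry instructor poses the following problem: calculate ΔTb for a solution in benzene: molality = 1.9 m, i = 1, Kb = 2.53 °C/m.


ΔTb = Kb × m × i
= 2.53 × 1.9 × 1
= 4.807 °C

4.807 °C


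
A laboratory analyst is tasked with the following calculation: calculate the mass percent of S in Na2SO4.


M(Na2SO4) = 2×22.99 + 1×32.07 + 4×16.0 = 142.05 g/mol
Mass of S = 1 × 32.07 = 32.07 g/mol
% S = 32.07/142.05 × 100 = 22.58%

22.58%


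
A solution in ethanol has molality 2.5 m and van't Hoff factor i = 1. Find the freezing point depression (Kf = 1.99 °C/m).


ΔTf = Kf × m × i
= 1.99 × 2.5 × 1
= 4.975 °C

4.975 °C


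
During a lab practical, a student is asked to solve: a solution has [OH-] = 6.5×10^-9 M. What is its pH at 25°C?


pOH = -log10([OH-]) = -log10(6.5×10^-9)
= 9 - log10(6.5) = 8.19
pH = 14 - pOH = 14 - 8.19 = 5.81

5.81


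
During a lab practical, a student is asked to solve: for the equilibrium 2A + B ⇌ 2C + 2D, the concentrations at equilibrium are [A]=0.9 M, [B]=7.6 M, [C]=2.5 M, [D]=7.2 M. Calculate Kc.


Kc = [C]^2[D]^2/([A]^2[B])
= (2.5^2 × 7.2^2)/(0.9^2 × 7.6^1)
= 324/6.156
= 52.63

52.63


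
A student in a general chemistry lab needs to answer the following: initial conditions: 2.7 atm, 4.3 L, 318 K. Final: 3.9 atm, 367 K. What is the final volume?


P1V1/T1 = P2V2/T2
V2 = P1V1T2/(T1P2)
= 2.7×4.3×367/(318×3.9)
= 3.436 L

3.436 L


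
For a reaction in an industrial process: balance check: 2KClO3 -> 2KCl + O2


Equation: 2KClO3 -> 2KCl + O2
Check atoms: Cl: 2=2, K: 2=2, O: 6≠2
Not balanced

No, not balanced


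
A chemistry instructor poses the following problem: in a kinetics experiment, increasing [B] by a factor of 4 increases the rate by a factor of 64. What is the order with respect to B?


rate ∝ [B]^n
4^n = 64 → n = 3
Order in B: 3

3


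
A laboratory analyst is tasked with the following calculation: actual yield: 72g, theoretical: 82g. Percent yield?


% yield = actual/theoretical × 100
= 72/82 × 100
= 87.8%

87.8%


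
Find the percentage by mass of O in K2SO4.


M(K2SO4) = 2×39.1 + 1×32.07 + 4×16.0 = 174.27 g/mol
Mass of O = 4 × 16.0 = 64.00 g/mol
% O = 64.00/174.27 × 100 = 36.72%

36.72%


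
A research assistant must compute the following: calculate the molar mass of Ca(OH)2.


M(Ca(OH)2) = 1×40.08 + 2×16.0 + 2×1.008
= 40.08 + 32.0 + 2.02
= 74.1 g/mol

74.1 g/mol


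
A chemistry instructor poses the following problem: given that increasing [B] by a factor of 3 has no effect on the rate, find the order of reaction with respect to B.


rate ∝ [B]^n
rate ∝ [B]^0
Order in B: 0

0


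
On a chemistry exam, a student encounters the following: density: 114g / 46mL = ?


ρ = mass/volume
= 114/46
= 2.478 g/mL

2.478 g/mL


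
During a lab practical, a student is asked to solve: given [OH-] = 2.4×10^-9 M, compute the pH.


pOH = -log10([OH-]) = -log10(2.4×10^-9)
= 9 - log10(2.4) = 8.62
pH = 14 - pOH = 14 - 8.62 = 5.38

5.38


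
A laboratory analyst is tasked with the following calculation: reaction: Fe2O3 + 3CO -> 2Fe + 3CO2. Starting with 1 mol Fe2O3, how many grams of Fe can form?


Mole ratio Fe:Fe2O3 = 2:1
n(Fe) = 1 × 2/1 = 2.000 mol
mass = 2.000 × 55.85 = 111.7 g

111.7 g


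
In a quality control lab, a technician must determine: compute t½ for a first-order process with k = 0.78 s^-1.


t½ = ln2/k = 0.693147/(0.78 s^-1)
= 0.8887 s

0.8887 s


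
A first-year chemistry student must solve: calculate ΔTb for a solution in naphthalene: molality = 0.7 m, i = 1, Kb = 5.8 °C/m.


ΔTb = Kb × m × i
= 5.8 × 0.7 × 1
= 4.06 °C

4.06 °C


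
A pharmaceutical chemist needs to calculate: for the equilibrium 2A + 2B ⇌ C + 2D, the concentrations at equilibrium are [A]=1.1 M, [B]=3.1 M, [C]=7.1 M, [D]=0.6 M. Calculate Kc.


Kc = [C][D]^2/([A]^2[B]^2)
= (7.1^1 × 0.6^2)/(1.1^2 × 3.1^2)
= 2.556/11.6281
= 0.2198

0.2198


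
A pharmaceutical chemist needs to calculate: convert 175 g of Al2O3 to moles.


M(Al2O3) = 101.96 g/mol
n = mass/M = 175/101.96 = 1.7164 mol

1.7164 mol


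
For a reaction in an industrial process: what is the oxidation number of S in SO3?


x + 3(-2) = 0, so x = +6
Oxidation number: +6

+6


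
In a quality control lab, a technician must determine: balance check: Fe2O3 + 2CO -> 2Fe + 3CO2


Equation: Fe2O3 + 2CO -> 2Fe + 3CO2
Check atoms: C: 2≠3, Fe: 2=2, O: 5≠6
Not balanced

No, not balanced


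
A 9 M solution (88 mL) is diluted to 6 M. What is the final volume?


C1V1 = C2V2
9 × 88 = 6 × V2
V2 = 792/6 = 132.0 mL

132.0 mL


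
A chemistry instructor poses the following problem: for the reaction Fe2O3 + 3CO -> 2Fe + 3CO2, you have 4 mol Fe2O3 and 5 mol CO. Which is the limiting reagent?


Mole ratio available / coefficient:
  Fe2O3: 4/1 = 4.000
  CO: 5/3 = 1.667
Smaller ratio is limiting.

CO


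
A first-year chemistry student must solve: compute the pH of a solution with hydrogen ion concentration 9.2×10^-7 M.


pH = -log10([H+]) = -log10(9.2×10^-7)
= 7 - log10(9.2)
= 7 - 0.96
= 6.04

6.04


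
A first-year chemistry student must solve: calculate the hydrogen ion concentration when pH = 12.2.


[H+] = 10^(-pH) = 10^(-12.2)
= 6.31×10^-13 M

6.31×10^-13 M


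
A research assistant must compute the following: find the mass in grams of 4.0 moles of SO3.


M(SO3) = 80.07 g/mol
mass = n × M = 4.0 × 80.07 = 320.28 g

320.28 g


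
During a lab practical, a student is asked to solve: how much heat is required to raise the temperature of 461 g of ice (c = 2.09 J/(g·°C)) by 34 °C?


q = mcΔT = 461 × 2.09 × 34
= 32758.66 J

32758.66 J


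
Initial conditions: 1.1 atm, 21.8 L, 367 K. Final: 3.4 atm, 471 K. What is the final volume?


P1V1/T1 = P2V2/T2
V2 = P1V1T2/(T1P2)
= 1.1×21.8×471/(367×3.4)
= 9.052 L

9.052 L


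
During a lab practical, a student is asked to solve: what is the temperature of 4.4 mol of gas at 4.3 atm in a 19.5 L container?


PV = nRT  (R = 0.08206 L·atm/(mol·K))
T = PV/(nR) = 4.3×19.5/(4.4×0.08206)
= 83.85/0.361064
= 232.23 K

232.23 K


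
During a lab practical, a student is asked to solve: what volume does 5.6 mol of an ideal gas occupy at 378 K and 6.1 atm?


PV = nRT  (R = 0.08206 L·atm/(mol·K))
V = nRT/P = 5.6×0.08206×378/6.1
= 28.476 L

28.476 L


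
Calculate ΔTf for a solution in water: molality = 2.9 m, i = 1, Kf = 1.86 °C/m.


ΔTf = Kf × m × i
= 1.86 × 2.9 × 1
= 5.394 °C

5.394 °C


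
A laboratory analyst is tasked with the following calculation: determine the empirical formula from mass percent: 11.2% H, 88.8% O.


Assume 100 g sample. Moles of each element:
  H: 11.2/1.008 = 11.111 mol
  O: 88.8/16.0 = 5.55 mol
Divide by smallest (5.55):
  H: 11.111/5.55 = 2.0
  O: 5.55/5.55 = 1.0
Empirical formula: H2O

H2O


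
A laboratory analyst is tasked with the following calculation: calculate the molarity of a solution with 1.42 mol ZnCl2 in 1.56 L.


M = n/V = 1.42/1.56 = 0.910 mol/L

0.910 M


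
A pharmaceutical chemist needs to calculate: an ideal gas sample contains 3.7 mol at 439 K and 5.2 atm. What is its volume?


PV = nRT  (R = 0.08206 L·atm/(mol·K))
V = nRT/P = 3.7×0.08206×439/5.2
= 25.633 L

25.633 L


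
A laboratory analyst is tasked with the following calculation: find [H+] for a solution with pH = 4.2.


[H+] = 10^(-pH) = 10^(-4.2)
= 6.31×10^-5 M

6.31×10^-5 M


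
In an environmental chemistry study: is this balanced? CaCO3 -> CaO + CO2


Equation: CaCO3 -> CaO + CO2
Check atoms: C: 1=1, Ca: 1=1, O: 3=3
Balanced

Yes, balanced


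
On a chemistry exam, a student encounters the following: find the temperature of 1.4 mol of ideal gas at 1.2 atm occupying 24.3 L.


PV = nRT  (R = 0.08206 L·atm/(mol·K))
T = PV/(nR) = 1.2×24.3/(1.4×0.08206)
= 29.16/0.114884
= 253.82 K

253.82 K


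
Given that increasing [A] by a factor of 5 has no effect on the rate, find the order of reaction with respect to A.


rate ∝ [A]^n
rate ∝ [A]^0
Order in A: 0

0


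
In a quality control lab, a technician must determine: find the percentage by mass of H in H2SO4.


M(H2SO4) = 2×1.008 + 1×32.07 + 4×16.0 = 98.086 g/mol
Mass of H = 2 × 1.008 = 2.016 g/mol
% H = 2.016/98.086 × 100 = 2.06%

2.06%


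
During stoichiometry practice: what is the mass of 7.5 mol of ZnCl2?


M(ZnCl2) = 136.28 g/mol
mass = n × M = 7.5 × 136.28 = 1022.10 g

1022.10 g


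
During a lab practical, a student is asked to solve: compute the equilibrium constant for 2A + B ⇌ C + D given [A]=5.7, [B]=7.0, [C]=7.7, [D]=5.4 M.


Kc = [C][D]/([A]^2[B])
= (7.7^1 × 5.4^1)/(5.7^2 × 7.0^1)
= 41.58/227.43
= 0.1828

0.1828


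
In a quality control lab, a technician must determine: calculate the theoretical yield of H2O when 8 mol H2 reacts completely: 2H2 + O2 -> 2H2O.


Mole ratio H2O:H2 = 2:2
n(H2O) = 8 × 2/2 = 8.000 mol
mass = 8.000 × 18.02 = 144.16 g

144.16 g


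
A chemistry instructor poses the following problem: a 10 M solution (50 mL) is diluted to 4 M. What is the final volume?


C1V1 = C2V2
10 × 50 = 4 × V2
V2 = 500/4 = 125.0 mL

125.0 mL


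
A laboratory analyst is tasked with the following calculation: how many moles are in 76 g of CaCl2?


M(CaCl2) = 110.98 g/mol
n = mass/M = 76/110.98 = 0.6848 mol

0.6848 mol


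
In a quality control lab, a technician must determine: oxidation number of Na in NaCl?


Group 1 metal: +1
Oxidation number: +1

+1


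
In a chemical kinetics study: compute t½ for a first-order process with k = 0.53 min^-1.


t½ = ln2/k = 0.693147/(0.53 min^-1)
= 1.308 min

1.308 min


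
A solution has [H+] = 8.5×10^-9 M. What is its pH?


pH = -log10([H+]) = -log10(8.5×10^-9)
= 9 - log10(8.5)
= 9 - 0.93
= 8.07

8.07


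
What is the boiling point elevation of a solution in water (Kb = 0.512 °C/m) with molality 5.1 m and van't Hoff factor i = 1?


ΔTb = Kb × m × i
= 0.512 × 5.1 × 1
= 2.6112 °C

2.6112 °C


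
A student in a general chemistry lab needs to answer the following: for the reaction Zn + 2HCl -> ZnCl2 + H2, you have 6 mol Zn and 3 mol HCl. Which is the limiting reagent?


Mole ratio available / coefficient:
  Zn: 6/1 = 6.000
  HCl: 3/2 = 1.500
Smaller ratio is limiting.

HCl


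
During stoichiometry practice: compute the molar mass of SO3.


M(SO3) = 1×32.07 + 3×16.0
= 32.07 + 48.0
= 80.07 g/mol

80.07 g/mol


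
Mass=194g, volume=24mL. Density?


ρ = mass/volume
= 194/24
= 8.083 g/mL

8.083 g/mL


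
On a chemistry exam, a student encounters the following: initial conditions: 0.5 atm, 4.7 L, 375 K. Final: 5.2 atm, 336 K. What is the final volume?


P1V1/T1 = P2V2/T2
V2 = P1V1T2/(T1P2)
= 0.5×4.7×336/(375×5.2)
= 0.405 L

0.405 L


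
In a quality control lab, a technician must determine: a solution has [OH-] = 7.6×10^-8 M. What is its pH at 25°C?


pOH = -log10([OH-]) = -log10(7.6×10^-8)
= 8 - log10(7.6) = 7.12
pH = 14 - pOH = 14 - 7.12 = 6.88

6.88


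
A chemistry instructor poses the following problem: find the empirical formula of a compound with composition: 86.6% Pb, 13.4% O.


Assume 100 g sample. Moles of each element:
  Pb: 86.6/207.2 = 0.418 mol
  O: 13.4/16.0 = 0.838 mol
Divide by smallest (0.418):
  Pb: 0.418/0.418 = 1.0
  O: 0.838/0.418 = 2.0
Empirical formula: PbO2

PbO2


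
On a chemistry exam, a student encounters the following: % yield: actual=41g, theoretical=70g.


% yield = actual/theoretical × 100
= 41/70 × 100
= 58.57%

58.57%


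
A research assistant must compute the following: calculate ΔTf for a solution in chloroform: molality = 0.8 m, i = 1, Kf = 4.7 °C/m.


ΔTf = Kf × m × i
= 4.7 × 0.8 × 1
= 3.76 °C

3.76 °C


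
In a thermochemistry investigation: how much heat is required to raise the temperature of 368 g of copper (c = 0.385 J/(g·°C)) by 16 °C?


q = mcΔT = 368 × 0.385 × 16
= 2266.88 J

2266.88 J


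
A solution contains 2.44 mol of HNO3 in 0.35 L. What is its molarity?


M = n/V = 2.44/0.35 = 6.971 mol/L

6.971 M


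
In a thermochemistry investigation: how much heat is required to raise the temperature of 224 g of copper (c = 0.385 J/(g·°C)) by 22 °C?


q = mcΔT = 224 × 0.385 × 22
= 1897.28 J

1897.28 J


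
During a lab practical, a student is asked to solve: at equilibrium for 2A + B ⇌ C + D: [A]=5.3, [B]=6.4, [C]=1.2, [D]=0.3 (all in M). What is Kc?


Kc = [C][D]/([A]^2[B])
= (1.2^1 × 0.3^1)/(5.3^2 × 6.4^1)
= 0.36/179.776
= 0.002002

0.002002


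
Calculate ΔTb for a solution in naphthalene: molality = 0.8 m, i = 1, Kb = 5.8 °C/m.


ΔTb = Kb × m × i
= 5.8 × 0.8 × 1
= 4.64 °C

4.64 °C


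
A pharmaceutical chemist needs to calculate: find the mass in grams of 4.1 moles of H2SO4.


M(H2SO4) = 98.09 g/mol
mass = n × M = 4.1 × 98.09 = 402.17 g

402.17 g


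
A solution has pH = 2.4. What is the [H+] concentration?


[H+] = 10^(-pH) = 10^(-2.4)
= 3.98×10^-3 M

3.98×10^-3 M


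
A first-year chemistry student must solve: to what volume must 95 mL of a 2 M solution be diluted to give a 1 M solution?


C1V1 = C2V2
2 × 95 = 1 × V2
V2 = 190/1 = 190.0 mL

190.0 mL


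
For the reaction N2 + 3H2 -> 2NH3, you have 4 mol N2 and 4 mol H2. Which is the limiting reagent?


Mole ratio available / coefficient:
  N2: 4/1 = 4.000
  H2: 4/3 = 1.333
Smaller ratio is limiting.

H2


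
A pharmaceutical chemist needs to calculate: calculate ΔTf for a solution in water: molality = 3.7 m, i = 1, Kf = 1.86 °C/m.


ΔTf = Kf × m × i
= 1.86 × 3.7 × 1
= 6.882 °C

6.882 °C


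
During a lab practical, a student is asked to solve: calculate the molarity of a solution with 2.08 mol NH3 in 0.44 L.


M = n/V = 2.08/0.44 = 4.727 mol/L

4.727 M


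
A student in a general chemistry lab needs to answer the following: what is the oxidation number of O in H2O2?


Peroxide: O is -1
Oxidation number: -1

-1


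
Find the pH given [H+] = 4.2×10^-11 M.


pH = -log10([H+]) = -log10(4.2×10^-11)
= 11 - log10(4.2)
= 11 - 0.62
= 10.38

10.38


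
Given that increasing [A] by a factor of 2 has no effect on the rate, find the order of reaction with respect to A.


rate ∝ [A]^n
rate ∝ [A]^0
Order in A: 0

0


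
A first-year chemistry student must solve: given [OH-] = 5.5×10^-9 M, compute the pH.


pOH = -log10([OH-]) = -log10(5.5×10^-9)
= 9 - log10(5.5) = 8.26
pH = 14 - pOH = 14 - 8.26 = 5.74

5.74


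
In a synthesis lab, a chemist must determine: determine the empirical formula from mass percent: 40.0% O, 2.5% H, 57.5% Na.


Assume 100 g sample. Moles of each element:
  O: 40.0/16.0 = 2.5 mol
  H: 2.5/1.008 = 2.48 mol
  Na: 57.5/22.99 = 2.501 mol
Divide by smallest (2.48):
  O: 2.5/2.48 = 1.01
  H: 2.48/2.48 = 1.0
  Na: 2.501/2.48 = 1.01
Empirical formula: NaOH

NaOH


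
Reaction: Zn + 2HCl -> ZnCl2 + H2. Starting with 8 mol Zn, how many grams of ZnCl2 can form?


Mole ratio ZnCl2:Zn = 1:1
n(ZnCl2) = 8 × 1/1 = 8.000 mol
mass = 8.000 × 136.28 = 1090.24 g

1090.24 g


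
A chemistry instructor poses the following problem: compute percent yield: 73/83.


% yield = actual/theoretical × 100
= 73/83 × 100
= 87.95%

87.95%


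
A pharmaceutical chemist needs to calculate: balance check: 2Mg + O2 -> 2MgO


Equation: 2Mg + O2 -> 2MgO
Check atoms: Mg: 2=2, O: 2=2
Balanced

Yes, balanced
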